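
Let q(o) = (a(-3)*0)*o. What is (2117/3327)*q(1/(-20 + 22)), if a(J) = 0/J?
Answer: 0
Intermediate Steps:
a(J) = 0
q(o) = 0 (q(o) = (0*0)*o = 0*o = 0)
(2117/3327)*q(1/(-20 + 22)) = (2117/3327)*0 = 0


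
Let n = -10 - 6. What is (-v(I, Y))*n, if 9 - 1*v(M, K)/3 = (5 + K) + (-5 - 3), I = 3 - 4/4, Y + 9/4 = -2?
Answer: 780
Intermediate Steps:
Y = -17/4 (Y = -9/4 - 2 = -17/4 ≈ -4.2500)
I = 2 (I = 3 - 4/4 = 3 - 1*1 = 3 - 1 = 2)
n = -16
v(M, K) = 36 - 3*K (v(M, K) = 27 - 3*((5 + K) + (-5 - 3)) = 27 - 3*((5 + K) - 8) = 27 - 3*(-3 + K) = 27 + (9 - 3*K) = 36 - 3*K)
(-v(I, Y))*n = -(36 - 3*(-17/4))*(-16) = -(36 + 51/4)*(-16) = -1*195/4*(-16) = -195/4*(-16) = 780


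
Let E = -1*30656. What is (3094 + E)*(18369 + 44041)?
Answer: -1720144420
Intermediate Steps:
E = -30656
(3094 + E)*(18369 + 44041) = (3094 - 30656)*(18369 + 44041) = -27562*62410 = -1720144420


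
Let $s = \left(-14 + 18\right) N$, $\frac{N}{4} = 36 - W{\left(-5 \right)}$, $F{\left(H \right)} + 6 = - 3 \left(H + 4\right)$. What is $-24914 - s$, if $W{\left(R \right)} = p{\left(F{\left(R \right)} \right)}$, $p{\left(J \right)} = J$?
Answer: $-25538$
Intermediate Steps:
$F{\left(H \right)} = -18 - 3 H$ ($F{\left(H \right)} = -6 - 3 \left(H + 4\right) = -6 - 3 \left(4 + H\right) = -6 - \left(12 + 3 H\right) = -18 - 3 H$)
$W{\left(R \right)} = -18 - 3 R$
$N = 156$ ($N = 4 \left(36 - \left(-18 - -15\right)\right) = 4 \left(36 - \left(-18 + 15\right)\right) = 4 \left(36 - -3\right) = 4 \left(36 + 3\right) = 4 \cdot 39 = 156$)
$s = 624$ ($s = \left(-14 + 18\right) 156 = 4 \cdot 156 = 624$)
$-24914 - s = -24914 - 624 = -25538$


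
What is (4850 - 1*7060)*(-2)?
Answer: 4420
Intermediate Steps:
(4850 - 1*7060)*(-2) = (4850 - 7060)*(-2) = -2210*(-2) = 4420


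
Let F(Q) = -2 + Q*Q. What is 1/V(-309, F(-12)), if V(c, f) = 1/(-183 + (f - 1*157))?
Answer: -198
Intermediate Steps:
F(Q) = -2 + Q²
V(c, f) = 1/(-340 + f) (V(c, f) = 1/(-183 + (f - 157)) = 1/(-183 + (-157 + f)) = 1/(-340 + f))
1/V(-309, F(-12)) = 1/(1/(-340 + (-2 + (-12)²))) = 1/(1/(-340 + (-2 + 144))) = 1/(1/(-340 + 142)) = 1/(1/(-198)) = 1/(-1/198) = -198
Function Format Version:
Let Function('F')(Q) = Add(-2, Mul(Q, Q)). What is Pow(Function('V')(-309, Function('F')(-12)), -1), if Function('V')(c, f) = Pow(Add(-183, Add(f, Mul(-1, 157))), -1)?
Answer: -198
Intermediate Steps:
Function('F')(Q) = Add(-2, Pow(Q, 2))
Function('V')(c, f) = Pow(Add(-340, f), -1) (Function('V')(c, f) = Pow(Add(-183, Add(f, -157)), -1) = Pow(Add(-183, Add(-157, f)), -1) = Pow(Add(-340, f), -1))
Pow(Function('V')(-309, Function('F')(-12)), -1) = Pow(Pow(Add(-340, Add(-2, Pow(-12, 2))), -1), -1) = Pow(Pow(Add(-340, Add(-2, 144)), -1), -1) = Pow(Pow(Add(-340, 142), -1), -1) = Pow(Pow(-198, -1), -1) = Pow(Rational(-1, 198), -1) = -198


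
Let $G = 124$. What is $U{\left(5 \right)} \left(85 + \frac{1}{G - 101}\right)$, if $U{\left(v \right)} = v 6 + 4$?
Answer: $\frac{66504}{23} \approx 2891.5$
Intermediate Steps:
$U{\left(v \right)} = 4 + 6 v$ ($U{\left(v \right)} = 6 v + 4 = 4 + 6 v$)
$U{\left(5 \right)} \left(85 + \frac{1}{G - 101}\right) = \left(4 + 6 \cdot 5\right) \left(85 + \frac{1}{124 - 101}\right) = \left(4 + 30\right) \left(85 + \frac{1}{23}\right) = 34 \left(85 + \frac{1}{23}\right) = 34 \cdot \frac{1956}{23} = \frac{66504}{23}$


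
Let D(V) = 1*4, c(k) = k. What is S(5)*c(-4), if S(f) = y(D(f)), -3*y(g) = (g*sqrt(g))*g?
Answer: 128/3 ≈ 42.667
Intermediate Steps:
D(V) = 4
y(g) = -g**(5/2)/3 (y(g) = -g*sqrt(g)*g/3 = -g**(3/2)*g/3 = -g**(5/2)/3)
S(f) = -32/3 (S(f) = -4**(5/2)/3 = -1/3*32 = -32/3)
S(5)*c(-4) = -32/3*(-4) = 128/3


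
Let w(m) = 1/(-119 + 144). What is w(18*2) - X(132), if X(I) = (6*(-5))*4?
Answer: 3001/25 ≈ 120.04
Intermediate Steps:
X(I) = -120 (X(I) = -30*4 = -120)
w(m) = 1/25
w(18*2) - X(132) = 1/25 - 1*(-120) = 1/25 + 120 = 3001/25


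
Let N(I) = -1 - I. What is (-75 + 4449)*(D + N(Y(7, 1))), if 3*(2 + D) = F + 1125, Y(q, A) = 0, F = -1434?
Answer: -463644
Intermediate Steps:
D = -105 (D = -2 + (-1434 + 1125)/3 = -2 + (⅓)*(-309) = -2 - 103 = -105)
(-75 + 4449)*(D + N(Y(7, 1))) = (-75 + 4449)*(-105 + (-1 - 1*0)) = 4374*(-105 + (-1 + 0)) = 4374*(-105 - 1) = 4374*(-106) = -463644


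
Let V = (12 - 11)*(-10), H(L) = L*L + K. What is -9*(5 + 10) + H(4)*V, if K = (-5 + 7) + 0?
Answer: -315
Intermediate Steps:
K = 2 (K = 2 + 0 = 2)
H(L) = 2 + L² (H(L) = L*L + 2 = L² + 2 = 2 + L²)
V = -10 (V = 1*(-10) = -10)
-9*(5 + 10) + H(4)*V = -9*(5 + 10) + (2 + 4²)*(-10) = -9*15 + (2 + 16)*(-10) = -135 + 18*(-10) = -135 - 180 = -315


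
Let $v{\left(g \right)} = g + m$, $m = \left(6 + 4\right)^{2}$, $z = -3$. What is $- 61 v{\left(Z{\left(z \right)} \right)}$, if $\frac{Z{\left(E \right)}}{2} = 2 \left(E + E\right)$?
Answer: $-4636$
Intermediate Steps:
$Z{\left(E \right)} = 8 E$ ($Z{\left(E \right)} = 2 \cdot 2 \left(E + E\right) = 2 \cdot 2 \cdot 2 E = 2 \cdot 4 E = 8 E$)
$m = 100$ ($m = 10^{2} = 100$)
$v{\left(g \right)} = 100 + g$ ($v{\left(g \right)} = g + 100 = 100 + g$)
$- 61 v{\left(Z{\left(z \right)} \right)} = - 61 \left(100 + 8 \left(-3\right)\right) = - 61 \left(100 - 24\right) = \left(-61\right) 76 = -4636$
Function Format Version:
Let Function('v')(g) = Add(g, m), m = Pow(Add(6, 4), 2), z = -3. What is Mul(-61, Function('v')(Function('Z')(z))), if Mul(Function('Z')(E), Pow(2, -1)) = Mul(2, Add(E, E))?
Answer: -4636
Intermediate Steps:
Function('Z')(E) = Mul(8, E) (Function('Z')(E) = Mul(2, Mul(2, Add(E, E))) = Mul(2, Mul(2, Mul(2, E))) = Mul(2, Mul(4, E)) = Mul(8, E))
m = 100 (m = Pow(10, 2) = 100)
Function('v')(g) = Add(100, g) (Function('v')(g) = Add(g, 100) = Add(100, g))
Mul(-61, Function('v')(Function('Z')(z))) = Mul(-61, Add(100, Mul(8, -3))) = Mul(-61, Add(100, -24)) = Mul(-61, 76) = -4636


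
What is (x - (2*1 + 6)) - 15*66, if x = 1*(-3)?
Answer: -1001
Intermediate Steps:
x = -3
(x - (2*1 + 6)) - 15*66 = (-3 - (2*1 + 6)) - 15*66 = (-3 - (2 + 6)) - 990 = (-3 - 1*8) - 990 = (-3 - 8) - 990 = -11 - 990 = -1001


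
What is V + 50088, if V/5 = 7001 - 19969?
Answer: -14752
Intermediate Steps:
V = -64840 (V = 5*(7001 - 19969) = 5*(-12968) = -64840)
V + 50088 = -64840 + 50088 = -14752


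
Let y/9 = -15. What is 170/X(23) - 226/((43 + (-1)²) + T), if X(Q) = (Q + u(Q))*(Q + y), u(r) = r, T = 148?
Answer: -18703/15456 ≈ -1.2101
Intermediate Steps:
y = -135 (y = 9*(-15) = -135)
X(Q) = 2*Q*(-135 + Q) (X(Q) = (Q + Q)*(Q - 135) = (2*Q)*(-135 + Q) = 2*Q*(-135 + Q))
170/X(23) - 226/((43 + (-1)²) + T) = 170/((2*23*(-135 + 23))) - 226/((43 + (-1)²) + 148) = 170/((2*23*(-112))) - 226/((43 + 1) + 148) = 170/(-5152) - 226/(44 + 148) = 170*(-1/5152) - 226/192 = -85/2576 - 226*1/192 = -85/2576 - 113/96 = -18703/15456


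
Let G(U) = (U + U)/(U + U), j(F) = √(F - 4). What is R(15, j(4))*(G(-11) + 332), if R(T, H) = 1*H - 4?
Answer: -1332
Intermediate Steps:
j(F) = √(-4 + F)
G(U) = 1 (G(U) = (2*U)/((2*U)) = (2*U)*(1/(2*U)) = 1)
R(T, H) = -4 + H (R(T, H) = H - 4 = -4 + H)
R(15, j(4))*(G(-11) + 332) = (-4 + √(-4 + 4))*(1 + 332) = (-4 + √0)*333 = (-4 + 0)*333 = -4*333 = -1332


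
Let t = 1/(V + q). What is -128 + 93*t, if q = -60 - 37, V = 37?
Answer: -2591/20 ≈ -129.55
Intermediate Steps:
q = -97
t = -1/60 (t = 1/(37 - 97) = 1/(-60) = -1/60 ≈ -0.016667)
-128 + 93*t = -128 + 93*(-1/60) = -128 - 31/20 = -2591/20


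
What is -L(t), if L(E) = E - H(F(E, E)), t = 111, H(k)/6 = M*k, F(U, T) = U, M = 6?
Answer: 3885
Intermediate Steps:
H(k) = 36*k (H(k) = 6*(6*k) = 36*k)
L(E) = -35*E (L(E) = E - 36*E = -35*E)
-L(t) = -(-35)*111 = -1*(-3885) = 3885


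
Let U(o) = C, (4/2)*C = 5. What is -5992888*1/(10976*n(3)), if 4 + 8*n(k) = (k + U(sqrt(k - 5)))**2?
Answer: -5992888/36015 ≈ -166.40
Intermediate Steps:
C = 5/2 (C = (1/2)*5 = 5/2 ≈ 2.5000)
U(o) = 5/2
n(k) = -1/2 + (5/2 + k)**2/8 (n(k) = -1/2 + (k + 5/2)**2/8 = -1/2 + (5/2 + k)**2/8)
-5992888*1/(10976*n(3)) = -5992888*1/(10976*(-1/2 + (5 + 2*3)**2/32)) = -5992888*1/(10976*(-1/2 + (5 + 6)**2/32)) = -5992888*1/(10976*(-1/2 + (1/32)*11**2)) = -5992888*1/(10976*(-1/2 + (1/32)*121)) = -5992888*1/(10976*(-1/2 + 121/32)) = -5992888/(10976*(105/32)) = -5992888/36015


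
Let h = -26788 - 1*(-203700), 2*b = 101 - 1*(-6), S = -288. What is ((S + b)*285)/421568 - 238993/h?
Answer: -2010272719/1331793536 ≈ -1.5094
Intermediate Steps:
b = 107/2 (b = (101 - 1*(-6))/2 = (101 + 6)/2 = (1/2)*107 = 107/2 ≈ 53.500)
h = 176912 (h = -26788 + 203700 = 176912)
((S + b)*285)/421568 - 238993/h = ((-288 + 107/2)*285)/421568 - 238993/176912 = -469/2*285*(1/421568) - 238993*1/176912 = -133665/2*1/421568 - 238993/176912 = -19095/120448 - 238993/176912 = -2010272719/1331793536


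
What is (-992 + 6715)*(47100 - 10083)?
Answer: 211848291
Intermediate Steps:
(-992 + 6715)*(47100 - 10083) = 5723*37017 = 211848291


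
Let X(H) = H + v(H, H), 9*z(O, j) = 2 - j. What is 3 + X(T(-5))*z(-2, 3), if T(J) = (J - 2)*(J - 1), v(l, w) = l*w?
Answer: -593/3 ≈ -197.67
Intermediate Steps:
z(O, j) = 2/9 - j/9 (z(O, j) = (2 - j)/9 = 2/9 - j/9)
T(J) = (-1 + J)*(-2 + J) (T(J) = (-2 + J)*(-1 + J) = (-1 + J)*(-2 + J))
X(H) = H + H² (X(H) = H + H*H = H + H²)
3 + X(T(-5))*z(-2, 3) = 3 + ((2 + (-5)² - 3*(-5))*(1 + (2 + (-5)² - 3*(-5))))*(2/9 - ⅑*3) = 3 + ((2 + 25 + 15)*(1 + (2 + 25 + 15)))*(2/9 - ⅓) = 3 + (42*(1 + 42))*(-⅑) = 3 + (42*43)*(-⅑) = 3 + 1806*(-⅑) = 3 - 602/3 = -593/3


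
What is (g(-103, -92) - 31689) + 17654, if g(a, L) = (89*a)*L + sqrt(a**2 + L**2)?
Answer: 829329 + sqrt(19073) ≈ 8.2947e+5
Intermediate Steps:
g(a, L) = sqrt(L**2 + a**2) + 89*L*a (g(a, L) = 89*L*a + sqrt(L**2 + a**2) = sqrt(L**2 + a**2) + 89*L*a)
(g(-103, -92) - 31689) + 17654 = ((sqrt((-92)**2 + (-103)**2) + 89*(-92)*(-103)) - 31689) + 17654 = ((sqrt(8464 + 10609) + 843364) - 31689) + 17654 = ((sqrt(19073) + 843364) - 31689) + 17654 = ((843364 + sqrt(19073)) - 31689) + 17654 = (811675 + sqrt(19073)) + 17654 = 829329 + sqrt(19073)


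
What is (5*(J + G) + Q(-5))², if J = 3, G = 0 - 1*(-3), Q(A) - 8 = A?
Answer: 1089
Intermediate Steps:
Q(A) = 8 + A
G = 3 (G = 0 + 3 = 3)
(5*(J + G) + Q(-5))² = (5*(3 + 3) + (8 - 5))² = (5*6 + 3)² = (30 + 3)² = 33² = 1089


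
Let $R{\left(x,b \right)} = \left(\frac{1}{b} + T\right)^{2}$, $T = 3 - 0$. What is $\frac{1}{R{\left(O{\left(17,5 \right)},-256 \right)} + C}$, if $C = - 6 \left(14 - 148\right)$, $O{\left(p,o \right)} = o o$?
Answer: $\frac{65536}{53279233} \approx 0.00123$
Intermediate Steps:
$T = 3$ ($T = 3 + 0 = 3$)
$O{\left(p,o \right)} = o^{2}$
$R{\left(x,b \right)} = \left(3 + \frac{1}{b}\right)^{2}$ ($R{\left(x,b \right)} = \left(\frac{1}{b} + 3\right)^{2} = \left(3 + \frac{1}{b}\right)^{2}$)
$C = 804$ ($C = \left(-6\right) \left(-134\right) = 804$)
$\frac{1}{R{\left(O{\left(17,5 \right)},-256 \right)} + C} = \frac{1}{\frac{\left(1 + 3 \left(-256\right)\right)^{2}}{65536} + 804} = \frac{1}{\frac{\left(1 - 768\right)^{2}}{65536} + 804} = \frac{1}{\frac{\left(-767\right)^{2}}{65536} + 804} = \frac{1}{\frac{1}{65536} \cdot 588289 + 804} = \frac{1}{\frac{588289}{65536} + 804} = \frac{1}{\frac{53279233}{65536}} = \frac{65536}{53279233}$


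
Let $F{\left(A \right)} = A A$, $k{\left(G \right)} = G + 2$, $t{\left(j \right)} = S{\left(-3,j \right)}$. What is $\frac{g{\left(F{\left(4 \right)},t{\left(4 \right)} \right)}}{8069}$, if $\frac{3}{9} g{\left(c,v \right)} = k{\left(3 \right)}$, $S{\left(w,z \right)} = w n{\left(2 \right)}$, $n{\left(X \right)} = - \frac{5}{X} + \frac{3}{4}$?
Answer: $\frac{15}{8069} \approx 0.001859$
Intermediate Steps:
$n{\left(X \right)} = \frac{3}{4} - \frac{5}{X}$ ($n{\left(X \right)} = - \frac{5}{X} + 3 \cdot \frac{1}{4} = - \frac{5}{X} + \frac{3}{4} = \frac{3}{4} - \frac{5}{X}$)
$S{\left(w,z \right)} = - \frac{7 w}{4}$ ($S{\left(w,z \right)} = w \left(\frac{3}{4} - \frac{5}{2}\right) = w \left(- \frac{7}{4}\right) = - \frac{7 w}{4}$)
$t{\left(j \right)} = \frac{21}{4}$ ($t{\left(j \right)} = \left(- \frac{7}{4}\right) \left(-3\right) = \frac{21}{4}$)
$k{\left(G \right)} = 2 + G$
$F{\left(A \right)} = A^{2}$
$g{\left(c,v \right)} = 15$ ($g{\left(c,v \right)} = 3 \left(2 + 3\right) = 3 \cdot 5 = 15$)
$\frac{g{\left(F{\left(4 \right)},t{\left(4 \right)} \right)}}{8069} = \frac{15}{8069}$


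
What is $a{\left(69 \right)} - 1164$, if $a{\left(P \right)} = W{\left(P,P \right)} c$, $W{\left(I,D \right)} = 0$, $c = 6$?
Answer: $-1164$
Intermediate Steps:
$a{\left(P \right)} = 0$ ($a{\left(P \right)} = 0 \cdot 6 = 0$)
$a{\left(69 \right)} - 1164 = 0 - 1164 = -1164$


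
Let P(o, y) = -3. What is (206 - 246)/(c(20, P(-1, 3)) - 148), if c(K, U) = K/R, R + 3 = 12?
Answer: 45/164 ≈ 0.27439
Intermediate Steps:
R = 9 (R = -3 + 12 = 9)
c(K, U) = K/9
(206 - 246)/(c(20, P(-1, 3)) - 148) = (206 - 246)/((⅑)*20 - 148) = -40/(20/9 - 148) = -40/(-1312/9) = -40*(-9/1312) = 45/164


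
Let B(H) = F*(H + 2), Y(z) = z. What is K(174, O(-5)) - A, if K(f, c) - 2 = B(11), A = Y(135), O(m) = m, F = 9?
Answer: -16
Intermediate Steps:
A = 135
B(H) = 18 + 9*H (B(H) = 9*(H + 2) = 9*(2 + H) = 18 + 9*H)
K(f, c) = 119 (K(f, c) = 2 + (18 + 9*11) = 2 + (18 + 99) = 2 + 117 = 119)
K(174, O(-5)) - A = 119 - 1*135 = 119 - 135 = -16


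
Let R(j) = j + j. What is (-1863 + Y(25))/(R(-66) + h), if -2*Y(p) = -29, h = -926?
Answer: 3697/2116 ≈ 1.7472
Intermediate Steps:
R(j) = 2*j
Y(p) = 29/2 (Y(p) = -½*(-29) = 29/2)
(-1863 + Y(25))/(R(-66) + h) = (-1863 + 29/2)/(2*(-66) - 926) = -3697/(2*(-132 - 926)) = -3697/2/(-1058) = -3697/2*(-1/1058) = 3697/2116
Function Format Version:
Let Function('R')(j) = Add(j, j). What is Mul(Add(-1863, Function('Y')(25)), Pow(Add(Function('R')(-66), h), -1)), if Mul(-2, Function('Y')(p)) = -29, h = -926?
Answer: Rational(3697, 2116) ≈ 1.7472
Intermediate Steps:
Function('R')(j) = Mul(2, j)
Function('Y')(p) = Rational(29, 2) (Function('Y')(p) = Mul(Rational(-1, 2), -29) = Rational(29, 2))
Mul(Add(-1863, Function('Y')(25)), Pow(Add(Function('R')(-66), h), -1)) = Mul(Add(-1863, Rational(29, 2)), Pow(Add(Mul(2, -66), -926), -1)) = Mul(Rational(-3697, 2), Pow(Add(-132, -926), -1)) = Mul(Rational(-3697, 2), Pow(-1058, -1)) = Mul(Rational(-3697, 2), Rational(-1, 1058)) = Rational(3697, 2116)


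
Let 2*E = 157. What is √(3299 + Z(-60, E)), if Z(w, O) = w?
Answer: √3239 ≈ 56.912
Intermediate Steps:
E = 157/2 (E = (½)*157 = 157/2 ≈ 78.500)
√(3299 + Z(-60, E)) = √(3299 - 60) = √3239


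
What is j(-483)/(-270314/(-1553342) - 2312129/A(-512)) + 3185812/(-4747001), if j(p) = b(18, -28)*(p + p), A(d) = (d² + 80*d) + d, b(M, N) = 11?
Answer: 1234220344638492329036/1197558613202608865 ≈ 1030.6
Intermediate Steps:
A(d) = d² + 81*d
j(p) = 22*p (j(p) = 11*(p + p) = 11*(2*p) = 22*p)
j(-483)/(-270314/(-1553342) - 2312129/A(-512)) + 3185812/(-4747001) = (22*(-483))/(-270314/(-1553342) - 2312129*(-1/(512*(81 - 512)))) + 3185812/(-4747001) = -10626/(-270314*(-1/1553342) - 2312129/((-512*(-431)))) + 3185812*(-1/4747001) = -10626/(135157/776671 - 2312129/220672) - 455116/678143 = -10626/(-1765938177055/171389542912) - 455116/678143 = -10626*(-171389542912/1765938177055) - 455116/678143 = 1821185282982912/1765938177055 - 455116/678143 = 1234220344638492329036/1197558613202608865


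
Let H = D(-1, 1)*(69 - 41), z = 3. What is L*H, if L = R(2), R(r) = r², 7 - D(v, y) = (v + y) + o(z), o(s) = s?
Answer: 448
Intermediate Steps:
D(v, y) = 4 - v - y (D(v, y) = 7 - ((v + y) + 3) = 7 - (3 + v + y) = 7 + (-3 - v - y) = 4 - v - y)
L = 4 (L = 2² = 4)
H = 112 (H = (4 - 1*(-1) - 1*1)*(69 - 41) = (4 + 1 - 1)*28 = 4*28 = 112)
L*H = 4*112 = 448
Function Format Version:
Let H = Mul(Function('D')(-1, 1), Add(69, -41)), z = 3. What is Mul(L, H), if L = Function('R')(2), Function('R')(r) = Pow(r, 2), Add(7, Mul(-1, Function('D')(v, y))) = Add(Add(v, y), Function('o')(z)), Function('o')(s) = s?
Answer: 448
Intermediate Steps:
Function('D')(v, y) = Add(4, Mul(-1, v), Mul(-1, y)) (Function('D')(v, y) = Add(7, Mul(-1, Add(Add(v, y), 3))) = Add(7, Mul(-1, Add(3, v, y))) = Add(7, Add(-3, Mul(-1, v), Mul(-1, y))) = Add(4, Mul(-1, v), Mul(-1, y)))
L = 4 (L = Pow(2, 2) = 4)
H = 112 (H = Mul(Add(4, Mul(-1, -1), Mul(-1, 1)), Add(69, -41)) = Mul(Add(4, 1, -1), 28) = Mul(4, 28) = 112)
Mul(L, H) = Mul(4, 112) = 448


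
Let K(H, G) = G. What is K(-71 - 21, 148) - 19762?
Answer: -19614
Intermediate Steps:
K(-71 - 21, 148) - 19762 = 148 - 19762 = -19614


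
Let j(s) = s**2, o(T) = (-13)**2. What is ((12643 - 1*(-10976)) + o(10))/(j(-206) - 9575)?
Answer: 23788/32861 ≈ 0.72390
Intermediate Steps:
o(T) = 169
((12643 - 1*(-10976)) + o(10))/(j(-206) - 9575) = ((12643 - 1*(-10976)) + 169)/((-206)**2 - 9575) = ((12643 + 10976) + 169)/(42436 - 9575) = (23619 + 169)/32861 = 23788*(1/32861) = 23788/32861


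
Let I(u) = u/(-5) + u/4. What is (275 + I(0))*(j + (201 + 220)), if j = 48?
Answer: 128975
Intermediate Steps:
I(u) = u/20 (I(u) = u*(-⅕) + u*(¼) = -u/5 + u/4 = u/20)
(275 + I(0))*(j + (201 + 220)) = (275 + (1/20)*0)*(48 + (201 + 220)) = (275 + 0)*(48 + 421) = 275*469 = 128975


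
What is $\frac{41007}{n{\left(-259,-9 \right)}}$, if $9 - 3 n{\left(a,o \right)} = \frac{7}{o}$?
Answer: $\frac{1107189}{88} \approx 12582.0$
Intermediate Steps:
$n{\left(a,o \right)} = 3 - \frac{7}{3 o}$ ($n{\left(a,o \right)} = 3 - \frac{7 \frac{1}{o}}{3} = 3 - \frac{7}{3 o}$)
$\frac{41007}{n{\left(-259,-9 \right)}} = \frac{41007}{3 - \frac{7}{3 \left(-9\right)}} = \frac{41007}{3 - - \frac{7}{27}} = \frac{41007}{3 + \frac{7}{27}} = \frac{41007}{\frac{88}{27}} = 41007 \cdot \frac{27}{88} = \frac{1107189}{88}$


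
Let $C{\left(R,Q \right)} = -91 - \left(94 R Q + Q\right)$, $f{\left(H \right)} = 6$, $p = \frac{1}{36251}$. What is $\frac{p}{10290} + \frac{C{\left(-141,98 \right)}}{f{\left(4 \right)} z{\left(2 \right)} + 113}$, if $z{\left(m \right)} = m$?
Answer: $\frac{96889163288299}{9325569750} \approx 10390.0$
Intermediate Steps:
$p = \frac{1}{36251} \approx 2.7585 \cdot 10^{-5}$
$C{\left(R,Q \right)} = -91 - Q - 94 Q R$ ($C{\left(R,Q \right)} = -91 - \left(94 Q R + Q\right) = -91 - \left(Q + 94 Q R\right) = -91 - Q - 94 Q R$)
$\frac{p}{10290} + \frac{C{\left(-141,98 \right)}}{f{\left(4 \right)} z{\left(2 \right)} + 113} = \frac{1}{36251 \cdot 10290} + \frac{-91 - 98 - 9212 \left(-141\right)}{6 \cdot 2 + 113} = \frac{1}{36251} \cdot \frac{1}{10290} + \frac{-91 - 98 + 1298892}{12 + 113} = \frac{1}{373022790} + \frac{1298703}{125} = \frac{96889163288299}{9325569750}$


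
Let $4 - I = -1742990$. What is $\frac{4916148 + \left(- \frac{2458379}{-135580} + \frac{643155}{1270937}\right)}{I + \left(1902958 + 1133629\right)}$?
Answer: $\frac{847122560731638103}{823586992424285260} \approx 1.0286$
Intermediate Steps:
$I = 1742994$ ($I = 4 - -1742990 = 4 + 1742990 = 1742994$)
$\frac{4916148 + \left(- \frac{2458379}{-135580} + \frac{643155}{1270937}\right)}{I + \left(1902958 + 1133629\right)} = \frac{4916148 + \left(- \frac{2458379}{-135580} + \frac{643155}{1270937}\right)}{1742994 + \left(1902958 + 1133629\right)} = \frac{4916148 + \left(\left(-2458379\right) \left(- \frac{1}{135580}\right) + 643155 \cdot \frac{1}{1270937}\right)}{1742994 + 3036587} = \frac{4916148 + \left(\frac{2458379}{135580} + \frac{643155}{1270937}\right)}{4779581} = \left(4916148 + \frac{3211643786023}{172313638460}\right) \frac{1}{4779581} = \frac{847122560731638103}{172313638460} \cdot \frac{1}{4779581} = \frac{847122560731638103}{823586992424285260}$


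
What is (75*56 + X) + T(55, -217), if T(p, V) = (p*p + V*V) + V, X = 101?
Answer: 54198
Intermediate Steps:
T(p, V) = V + V² + p² (T(p, V) = (p² + V²) + V = (V² + p²) + V = V + V² + p²)
(75*56 + X) + T(55, -217) = (75*56 + 101) + (-217 + (-217)² + 55²) = (4200 + 101) + (-217 + 47089 + 3025) = 4301 + 49897 = 54198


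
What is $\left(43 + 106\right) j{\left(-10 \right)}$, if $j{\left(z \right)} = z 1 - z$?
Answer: $0$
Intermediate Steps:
$j{\left(z \right)} = 0$ ($j{\left(z \right)} = z - z = 0$)
$\left(43 + 106\right) j{\left(-10 \right)} = \left(43 + 106\right) 0 = 149 \cdot 0 = 0$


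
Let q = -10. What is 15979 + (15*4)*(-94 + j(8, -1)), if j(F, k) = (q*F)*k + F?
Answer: 15619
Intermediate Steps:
j(F, k) = F - 10*F*k (j(F, k) = (-10*F)*k + F = -10*F*k + F = F - 10*F*k)
15979 + (15*4)*(-94 + j(8, -1)) = 15979 + (15*4)*(-94 + 8*(1 - 10*(-1))) = 15979 + 60*(-94 + 8*(1 + 10)) = 15979 + 60*(-94 + 8*11) = 15979 + 60*(-94 + 88) = 15979 + 60*(-6) = 15979 - 360 = 15619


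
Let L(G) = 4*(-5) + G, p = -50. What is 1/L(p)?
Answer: -1/70 ≈ -0.014286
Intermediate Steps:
L(G) = -20 + G
1/L(p) = 1/(-20 - 50) = 1/(-70) = -1/70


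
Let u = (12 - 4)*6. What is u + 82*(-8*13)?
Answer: -8480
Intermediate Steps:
u = 48 (u = 8*6 = 48)
u + 82*(-8*13) = 48 + 82*(-8*13) = 48 + 82*(-104) = 48 - 8528 = -8480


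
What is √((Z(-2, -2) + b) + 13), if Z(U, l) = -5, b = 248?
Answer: 16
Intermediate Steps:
√((Z(-2, -2) + b) + 13) = √((-5 + 248) + 13) = √(243 + 13) = √256 = 16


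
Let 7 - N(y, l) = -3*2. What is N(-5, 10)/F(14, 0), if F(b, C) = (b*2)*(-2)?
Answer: -13/56 ≈ -0.23214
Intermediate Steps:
N(y, l) = 13 (N(y, l) = 7 - (-3)*2 = 7 - 1*(-6) = 7 + 6 = 13)
F(b, C) = -4*b (F(b, C) = (2*b)*(-2) = -4*b)
N(-5, 10)/F(14, 0) = 13/((-4*14)) = 13/(-56) = 13*(-1/56) = -13/56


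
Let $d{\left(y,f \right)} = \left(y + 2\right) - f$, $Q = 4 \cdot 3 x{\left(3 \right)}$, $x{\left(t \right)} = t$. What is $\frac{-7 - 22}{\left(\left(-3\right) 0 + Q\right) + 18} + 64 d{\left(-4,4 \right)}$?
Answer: $- \frac{20765}{54} \approx -384.54$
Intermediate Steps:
$Q = 36$ ($Q = 4 \cdot 3 \cdot 3 = 12 \cdot 3 = 36$)
$d{\left(y,f \right)} = 2 + y - f$ ($d{\left(y,f \right)} = \left(2 + y\right) - f = 2 + y - f$)
$\frac{-7 - 22}{\left(\left(-3\right) 0 + Q\right) + 18} + 64 d{\left(-4,4 \right)} = \frac{-7 - 22}{\left(\left(-3\right) 0 + 36\right) + 18} + 64 \left(2 - 4 - 4\right) = - \frac{29}{\left(0 + 36\right) + 18} + 64 \left(2 - 4 - 4\right) = - \frac{29}{36 + 18} + 64 \left(-6\right) = - \frac{29}{54} - 384 = - \frac{20765}{54}$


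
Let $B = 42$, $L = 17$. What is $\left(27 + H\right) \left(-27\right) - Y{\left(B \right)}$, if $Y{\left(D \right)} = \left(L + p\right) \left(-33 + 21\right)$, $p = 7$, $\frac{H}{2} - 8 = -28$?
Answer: $639$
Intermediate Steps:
$H = -40$ ($H = 16 + 2 \left(-28\right) = 16 - 56 = -40$)
$Y{\left(D \right)} = -288$ ($Y{\left(D \right)} = \left(17 + 7\right) \left(-33 + 21\right) = 24 \left(-12\right) = -288$)
$\left(27 + H\right) \left(-27\right) - Y{\left(B \right)} = \left(27 - 40\right) \left(-27\right) - -288 = \left(-13\right) \left(-27\right) + 288 = 351 + 288 = 639$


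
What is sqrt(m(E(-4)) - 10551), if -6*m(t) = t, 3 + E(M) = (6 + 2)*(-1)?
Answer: I*sqrt(379770)/6 ≈ 102.71*I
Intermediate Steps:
E(M) = -11 (E(M) = -3 + (6 + 2)*(-1) = -3 + 8*(-1) = -3 - 8 = -11)
m(t) = -t/6
sqrt(m(E(-4)) - 10551) = sqrt(-1/6*(-11) - 10551) = sqrt(11/6 - 10551) = sqrt(-63295/6) = I*sqrt(379770)/6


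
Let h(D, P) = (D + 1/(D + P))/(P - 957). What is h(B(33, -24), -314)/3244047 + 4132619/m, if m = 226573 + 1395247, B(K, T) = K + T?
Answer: 1039412393682994567/407910772748821740 ≈ 2.5481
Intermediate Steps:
h(D, P) = (D + 1/(D + P))/(-957 + P)
m = 1621820
h(B(33, -24), -314)/3244047 + 4132619/m = ((1 + (33 - 24)² + (33 - 24)*(-314))/((-314)² - 957*(33 - 24) - 957*(-314) + (33 - 24)*(-314)))/3244047 + 4132619/1621820 = ((1 + 9² + 9*(-314))/(98596 - 957*9 + 300498 + 9*(-314)))*(1/3244047) + 4132619*(1/1621820) = ((1 + 81 - 2826)/(98596 - 8613 + 300498 - 2826))*(1/3244047) + 4132619/1621820 = (-2744/387655)*(1/3244047) + 4132619/1621820 = ((1/387655)*(-2744))*(1/3244047) + 4132619/1621820 = -2744/387655*1/3244047 + 4132619/1621820 = -2744/1257571039785 + 4132619/1621820 = 1039412393682994567/407910772748821740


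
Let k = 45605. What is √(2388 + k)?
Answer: √47993 ≈ 219.07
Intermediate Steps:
√(2388 + k) = √(2388 + 45605) = √47993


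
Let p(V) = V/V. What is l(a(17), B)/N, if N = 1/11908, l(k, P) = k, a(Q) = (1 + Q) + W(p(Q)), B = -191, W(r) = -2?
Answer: 190528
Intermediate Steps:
p(V) = 1
a(Q) = -1 + Q (a(Q) = (1 + Q) - 2 = -1 + Q)
N = 1/11908 ≈ 8.3977e-5
l(a(17), B)/N = (-1 + 17)/(1/11908) = 16*11908 = 190528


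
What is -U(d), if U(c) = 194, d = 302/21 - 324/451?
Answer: -194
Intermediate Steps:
d = 129398/9471 (d = 302*(1/21) - 324*1/451 = 302/21 - 324/451 = 129398/9471 ≈ 13.663)
-U(d) = -1*194 = -194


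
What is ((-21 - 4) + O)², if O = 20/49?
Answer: 1452025/2401 ≈ 604.76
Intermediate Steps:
O = 20/49 (O = 20*(1/49) = 20/49 ≈ 0.40816)
((-21 - 4) + O)² = ((-21 - 4) + 20/49)² = (-25 + 20/49)² = (-1205/49)² = 1452025/2401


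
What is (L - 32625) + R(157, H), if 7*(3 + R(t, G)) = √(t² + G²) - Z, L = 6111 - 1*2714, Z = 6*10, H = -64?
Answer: -204677/7 + √28745/7 ≈ -29215.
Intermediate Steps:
Z = 60
L = 3397 (L = 6111 - 2714 = 3397)
R(t, G) = -81/7 + √(G² + t²)/7 (R(t, G) = -3 + (√(t² + G²) - 1*60)/7 = -3 + (√(G² + t²) - 60)/7 = -3 + (-60 + √(G² + t²))/7 = -3 + (-60/7 + √(G² + t²)/7) = -81/7 + √(G² + t²)/7)
(L - 32625) + R(157, H) = (3397 - 32625) + (-81/7 + √((-64)² + 157²)/7) = -29228 + (-81/7 + √(4096 + 24649)/7) = -29228 + (-81/7 + √28745/7) = -204677/7 + √28745/7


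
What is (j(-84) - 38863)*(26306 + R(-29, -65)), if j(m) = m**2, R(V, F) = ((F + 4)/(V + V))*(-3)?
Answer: -48523645955/58 ≈ -8.3661e+8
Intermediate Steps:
R(V, F) = -3*(4 + F)/(2*V) (R(V, F) = ((4 + F)/((2*V)))*(-3) = ((4 + F)*(1/(2*V)))*(-3) = ((4 + F)/(2*V))*(-3) = -3*(4 + F)/(2*V))
(j(-84) - 38863)*(26306 + R(-29, -65)) = ((-84)**2 - 38863)*(26306 + (3/2)*(-4 - 1*(-65))/(-29)) = (7056 - 38863)*(26306 + (3/2)*(-1/29)*(-4 + 65)) = -31807*(26306 + (3/2)*(-1/29)*61) = -31807*(26306 - 183/58) = -31807*1525565/58 = -48523645955/58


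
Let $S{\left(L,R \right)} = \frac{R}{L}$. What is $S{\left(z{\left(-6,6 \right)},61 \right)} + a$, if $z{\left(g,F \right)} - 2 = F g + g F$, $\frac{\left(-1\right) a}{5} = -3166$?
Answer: $\frac{1108039}{70} \approx 15829.0$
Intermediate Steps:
$a = 15830$ ($a = \left(-5\right) \left(-3166\right) = 15830$)
$z{\left(g,F \right)} = 2 + 2 F g$ ($z{\left(g,F \right)} = 2 + \left(F g + g F\right) = 2 + \left(F g + F g\right) = 2 + 2 F g$)
$S{\left(z{\left(-6,6 \right)},61 \right)} + a = \frac{61}{2 + 2 \cdot 6 \left(-6\right)} + 15830 = \frac{61}{2 - 72} + 15830 = \frac{61}{-70} + 15830 = 61 \left(- \frac{1}{70}\right) + 15830 = - \frac{61}{70} + 15830 = \frac{1108039}{70}$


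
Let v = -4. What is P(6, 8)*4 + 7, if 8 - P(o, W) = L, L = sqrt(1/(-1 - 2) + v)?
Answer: 39 - 4*I*sqrt(39)/3 ≈ 39.0 - 8.3267*I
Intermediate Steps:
L = I*sqrt(39)/3 (L = sqrt(1/(-1 - 2) - 4) = sqrt(1/(-3) - 4) = sqrt(-1/3 - 4) = sqrt(-13/3) = I*sqrt(39)/3 ≈ 2.0817*I)
P(o, W) = 8 - I*sqrt(39)/3
P(6, 8)*4 + 7 = (8 - I*sqrt(39)/3)*4 + 7 = (32 - 4*I*sqrt(39)/3) + 7 = 39 - 4*I*sqrt(39)/3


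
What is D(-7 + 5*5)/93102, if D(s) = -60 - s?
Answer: -13/15517 ≈ -0.00083779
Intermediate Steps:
D(-7 + 5*5)/93102 = (-60 - (-7 + 5*5))/93102 = (-60 - (-7 + 25))*(1/93102) = (-60 - 1*18)*(1/93102) = (-60 - 18)*(1/93102) = -78*1/93102 = -13/15517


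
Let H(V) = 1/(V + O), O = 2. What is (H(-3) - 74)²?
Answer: 5625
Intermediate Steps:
H(V) = 1/(2 + V) (H(V) = 1/(V + 2) = 1/(2 + V))
(H(-3) - 74)² = (1/(2 - 3) - 74)² = (1/(-1) - 74)² = (-1 - 74)² = (-75)² = 5625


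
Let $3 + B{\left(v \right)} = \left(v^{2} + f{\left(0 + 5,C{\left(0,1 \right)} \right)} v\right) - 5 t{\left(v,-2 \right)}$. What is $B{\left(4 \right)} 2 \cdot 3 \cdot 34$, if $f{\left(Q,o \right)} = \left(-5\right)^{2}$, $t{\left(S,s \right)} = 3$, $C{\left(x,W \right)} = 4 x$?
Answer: $19992$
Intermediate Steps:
$f{\left(Q,o \right)} = 25$
$B{\left(v \right)} = -18 + v^{2} + 25 v$ ($B{\left(v \right)} = -3 - \left(15 - v^{2} - 25 v\right) = -3 + \left(-15 + v^{2} + 25 v\right) = -18 + v^{2} + 25 v$)
$B{\left(4 \right)} 2 \cdot 3 \cdot 34 = \left(-18 + 4^{2} + 25 \cdot 4\right) 2 \cdot 3 \cdot 34 = \left(-18 + 16 + 100\right) 6 \cdot 34 = 98 \cdot 6 \cdot 34 = 588 \cdot 34 = 19992$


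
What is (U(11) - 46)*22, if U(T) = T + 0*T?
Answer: -770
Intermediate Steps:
U(T) = T (U(T) = T + 0 = T)
(U(11) - 46)*22 = (11 - 46)*22 = -35*22 = -770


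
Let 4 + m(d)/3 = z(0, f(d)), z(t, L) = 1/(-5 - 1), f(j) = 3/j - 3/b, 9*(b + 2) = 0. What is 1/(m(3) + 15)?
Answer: ⅖ ≈ 0.40000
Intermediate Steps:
b = -2 (b = -2 + (⅑)*0 = -2 + 0 = -2)
f(j) = 3/2 + 3/j (f(j) = 3/j - 3/(-2) = 3/j - 3*(-½) = 3/j + 3/2 = 3/2 + 3/j)
z(t, L) = -⅙ (z(t, L) = 1/(-6) = -⅙)
m(d) = -25/2 (m(d) = -12 + 3*(-⅙) = -12 - ½ = -25/2)
1/(m(3) + 15) = 1/(-25/2 + 15) = 1/(5/2) = ⅖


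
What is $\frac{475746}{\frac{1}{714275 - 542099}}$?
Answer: $81912043296$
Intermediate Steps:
$\frac{475746}{\frac{1}{714275 - 542099}} = \frac{475746}{\frac{1}{172176}} = 475746 \frac{1}{\frac{1}{172176}} = 475746 \cdot 172176 = 81912043296$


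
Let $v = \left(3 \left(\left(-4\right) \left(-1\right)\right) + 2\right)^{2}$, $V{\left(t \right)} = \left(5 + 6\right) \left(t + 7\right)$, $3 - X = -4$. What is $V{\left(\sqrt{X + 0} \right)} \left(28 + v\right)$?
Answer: $17248 + 2464 \sqrt{7} \approx 23767.0$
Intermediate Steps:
$X = 7$ ($X = 3 - -4 = 3 + 4 = 7$)
$V{\left(t \right)} = 77 + 11 t$ ($V{\left(t \right)} = 11 \left(7 + t\right) = 77 + 11 t$)
$v = 196$ ($v = \left(3 \cdot 4 + 2\right)^{2} = \left(12 + 2\right)^{2} = 14^{2} = 196$)
$V{\left(\sqrt{X + 0} \right)} \left(28 + v\right) = \left(77 + 11 \sqrt{7 + 0}\right) \left(28 + 196\right) = \left(77 + 11 \sqrt{7}\right) 224 = 17248 + 2464 \sqrt{7}$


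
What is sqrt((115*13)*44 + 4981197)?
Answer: sqrt(5046977) ≈ 2246.5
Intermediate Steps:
sqrt((115*13)*44 + 4981197) = sqrt(1495*44 + 4981197) = sqrt(65780 + 4981197) = sqrt(5046977)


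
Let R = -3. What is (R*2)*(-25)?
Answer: 150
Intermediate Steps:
(R*2)*(-25) = -3*2*(-25) = -6*(-25) = 150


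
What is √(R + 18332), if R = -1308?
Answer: 8*√266 ≈ 130.48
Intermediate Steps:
√(R + 18332) = √(-1308 + 18332) = √17024 = 8*√266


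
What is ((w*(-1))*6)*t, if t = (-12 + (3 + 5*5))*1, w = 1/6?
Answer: -16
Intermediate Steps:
w = ⅙ ≈ 0.16667
t = 16 (t = (-12 + (3 + 25))*1 = (-12 + 28)*1 = 16*1 = 16)
((w*(-1))*6)*t = (((⅙)*(-1))*6)*16 = -⅙*6*16 = -1*16 = -16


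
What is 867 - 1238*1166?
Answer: -1442641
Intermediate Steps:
867 - 1238*1166 = 867 - 1443508 = -1442641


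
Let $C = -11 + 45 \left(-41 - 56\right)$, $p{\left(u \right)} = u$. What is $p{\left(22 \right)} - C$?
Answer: $4398$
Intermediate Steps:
$C = -4376$ ($C = -11 + 45 \left(-97\right) = -11 - 4365 = -4376$)
$p{\left(22 \right)} - C = 22 - -4376 = 22 + 4376 = 4398$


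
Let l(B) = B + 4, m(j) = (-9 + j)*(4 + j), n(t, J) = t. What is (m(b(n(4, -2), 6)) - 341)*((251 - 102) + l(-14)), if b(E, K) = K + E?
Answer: -45453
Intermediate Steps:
b(E, K) = E + K
l(B) = 4 + B
(m(b(n(4, -2), 6)) - 341)*((251 - 102) + l(-14)) = ((-36 + (4 + 6)**2 - 5*(4 + 6)) - 341)*((251 - 102) + (4 - 14)) = ((-36 + 10**2 - 5*10) - 341)*(149 - 10) = ((-36 + 100 - 50) - 341)*139 = (14 - 341)*139 = -327*139 = -45453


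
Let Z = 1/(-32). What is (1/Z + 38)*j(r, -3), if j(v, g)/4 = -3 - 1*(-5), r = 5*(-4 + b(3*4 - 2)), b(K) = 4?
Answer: 48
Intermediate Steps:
r = 0 (r = 5*(-4 + 4) = 5*0 = 0)
j(v, g) = 8 (j(v, g) = 4*(-3 - 1*(-5)) = 4*(-3 + 5) = 4*2 = 8)
Z = -1/32 ≈ -0.031250
(1/Z + 38)*j(r, -3) = (1/(-1/32) + 38)*8 = (-32 + 38)*8 = 6*8 = 48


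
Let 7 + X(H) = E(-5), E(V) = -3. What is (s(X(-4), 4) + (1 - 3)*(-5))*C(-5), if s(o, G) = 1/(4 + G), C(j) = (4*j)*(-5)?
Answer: 2025/2 ≈ 1012.5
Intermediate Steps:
C(j) = -20*j
X(H) = -10 (X(H) = -7 - 3 = -10)
(s(X(-4), 4) + (1 - 3)*(-5))*C(-5) = (1/(4 + 4) + (1 - 3)*(-5))*(-20*(-5)) = (1/8 - 2*(-5))*100 = (⅛ + 10)*100 = (81/8)*100 = 2025/2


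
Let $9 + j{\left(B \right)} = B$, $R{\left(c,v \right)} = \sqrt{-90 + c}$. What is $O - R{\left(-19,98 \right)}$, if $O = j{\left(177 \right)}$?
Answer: $168 - i \sqrt{109} \approx 168.0 - 10.44 i$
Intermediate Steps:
$j{\left(B \right)} = -9 + B$
$O = 168$ ($O = -9 + 177 = 168$)
$O - R{\left(-19,98 \right)} = 168 - \sqrt{-90 - 19} = 168 - \sqrt{-109} = 168 - i \sqrt{109}$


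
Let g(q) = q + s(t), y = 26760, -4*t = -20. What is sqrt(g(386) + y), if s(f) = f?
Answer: sqrt(27151) ≈ 164.78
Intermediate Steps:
t = 5 (t = -1/4*(-20) = 5)
g(q) = 5 + q (g(q) = q + 5 = 5 + q)
sqrt(g(386) + y) = sqrt((5 + 386) + 26760) = sqrt(391 + 26760) = sqrt(27151)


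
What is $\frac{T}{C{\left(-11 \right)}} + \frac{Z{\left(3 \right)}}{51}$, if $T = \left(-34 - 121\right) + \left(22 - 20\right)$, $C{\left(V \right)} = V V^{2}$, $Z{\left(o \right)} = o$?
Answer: $\frac{3932}{22627} \approx 0.17377$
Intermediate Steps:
$C{\left(V \right)} = V^{3}$
$T = -153$ ($T = -155 + \left(22 - 20\right) = -155 + 2 = -153$)
$\frac{T}{C{\left(-11 \right)}} + \frac{Z{\left(3 \right)}}{51} = - \frac{153}{\left(-11\right)^{3}} + \frac{3}{51} = - \frac{153}{-1331} + 3 \cdot \frac{1}{51} = \left(-153\right) \left(- \frac{1}{1331}\right) + \frac{1}{17} = \frac{153}{1331} + \frac{1}{17} = \frac{3932}{22627}$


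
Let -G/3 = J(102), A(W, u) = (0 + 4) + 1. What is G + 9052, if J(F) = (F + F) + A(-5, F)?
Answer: 8425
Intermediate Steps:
A(W, u) = 5 (A(W, u) = 4 + 1 = 5)
J(F) = 5 + 2*F (J(F) = (F + F) + 5 = 2*F + 5 = 5 + 2*F)
G = -627 (G = -3*(5 + 2*102) = -3*(5 + 204) = -3*209 = -627)
G + 9052 = -627 + 9052 = 8425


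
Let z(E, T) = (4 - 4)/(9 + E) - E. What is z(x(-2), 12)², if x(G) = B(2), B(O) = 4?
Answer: 16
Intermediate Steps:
x(G) = 4
z(E, T) = -E (z(E, T) = 0/(9 + E) - E = 0 - E = -E)
z(x(-2), 12)² = (-1*4)² = (-4)² = 16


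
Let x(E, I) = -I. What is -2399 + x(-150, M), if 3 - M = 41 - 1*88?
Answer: -2449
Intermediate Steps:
M = 50 (M = 3 - (41 - 1*88) = 3 - (41 - 88) = 3 - 1*(-47) = 3 + 47 = 50)
-2399 + x(-150, M) = -2399 - 1*50 = -2399 - 50 = -2449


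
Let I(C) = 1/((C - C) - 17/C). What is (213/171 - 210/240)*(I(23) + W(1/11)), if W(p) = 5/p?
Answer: 338/17 ≈ 19.882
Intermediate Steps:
I(C) = -C/17 (I(C) = 1/(0 - 17/C) = 1/(-17/C) = -C/17)
(213/171 - 210/240)*(I(23) + W(1/11)) = (213/171 - 210/240)*(-1/17*23 + 5/(1/11)) = (213*(1/171) - 210*1/240)*(-23/17 + 5/(1/11)) = (71/57 - 7/8)*(-23/17 + 5*11) = 169*(-23/17 + 55)/456 = (169/456)*(912/17) = 338/17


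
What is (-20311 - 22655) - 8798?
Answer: -51764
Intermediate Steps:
(-20311 - 22655) - 8798 = -42966 - 8798 = -51764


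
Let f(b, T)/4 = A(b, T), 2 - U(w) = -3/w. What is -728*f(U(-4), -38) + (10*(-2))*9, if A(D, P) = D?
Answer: -3820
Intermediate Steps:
U(w) = 2 + 3/w (U(w) = 2 - (-3)/w = 2 + 3/w)
f(b, T) = 4*b
-728*f(U(-4), -38) + (10*(-2))*9 = -2912*(2 + 3/(-4)) + (10*(-2))*9 = -2912*(2 + 3*(-¼)) - 20*9 = -2912*(2 - ¾) - 180 = -2912*5/4 - 180 = -728*5 - 180 = -3640 - 180 = -3820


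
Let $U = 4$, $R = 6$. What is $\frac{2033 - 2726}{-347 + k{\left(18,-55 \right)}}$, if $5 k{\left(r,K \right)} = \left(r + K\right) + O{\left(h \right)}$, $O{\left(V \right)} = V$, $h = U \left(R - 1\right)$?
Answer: $\frac{1155}{584} \approx 1.9777$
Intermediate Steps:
$h = 20$ ($h = 4 \left(6 - 1\right) = 4 \cdot 5 = 20$)
$k{\left(r,K \right)} = 4 + \frac{K}{5} + \frac{r}{5}$ ($k{\left(r,K \right)} = \frac{\left(r + K\right) + 20}{5} = \frac{\left(K + r\right) + 20}{5} = \frac{20 + K + r}{5} = 4 + \frac{K}{5} + \frac{r}{5}$)
$\frac{2033 - 2726}{-347 + k{\left(18,-55 \right)}} = \frac{2033 - 2726}{-347 + \left(4 + \frac{1}{5} \left(-55\right) + \frac{1}{5} \cdot 18\right)} = - \frac{693}{-347 + \left(4 - 11 + \frac{18}{5}\right)} = - \frac{693}{-347 - \frac{17}{5}} = - \frac{693}{- \frac{1752}{5}} = \left(-693\right) \left(- \frac{5}{1752}\right) = \frac{1155}{584}$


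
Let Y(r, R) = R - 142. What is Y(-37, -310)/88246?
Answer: -226/44123 ≈ -0.0051220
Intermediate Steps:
Y(r, R) = -142 + R
Y(-37, -310)/88246 = (-142 - 310)/88246 = -452*1/88246 = -226/44123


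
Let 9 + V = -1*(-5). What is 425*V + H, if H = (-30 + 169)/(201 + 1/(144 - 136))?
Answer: -2734188/1609 ≈ -1699.3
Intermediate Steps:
V = -4 (V = -9 - 1*(-5) = -9 + 5 = -4)
H = 1112/1609 (H = 139/(201 + 1/8) = 139/(201 + ⅛) = 139/(1609/8) = 139*(8/1609) = 1112/1609 ≈ 0.69111)
425*V + H = 425*(-4) + 1112/1609 = -1700 + 1112/1609 = -2734188/1609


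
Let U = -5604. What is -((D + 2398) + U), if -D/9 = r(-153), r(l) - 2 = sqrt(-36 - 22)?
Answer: 3224 + 9*I*sqrt(58) ≈ 3224.0 + 68.542*I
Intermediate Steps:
r(l) = 2 + I*sqrt(58) (r(l) = 2 + sqrt(-36 - 22) = 2 + sqrt(-58) = 2 + I*sqrt(58))
D = -18 - 9*I*sqrt(58) (D = -9*(2 + I*sqrt(58)) = -18 - 9*I*sqrt(58) ≈ -18.0 - 68.542*I)
-((D + 2398) + U) = -(((-18 - 9*I*sqrt(58)) + 2398) - 5604) = -((2380 - 9*I*sqrt(58)) - 5604) = -(-3224 - 9*I*sqrt(58)) = 3224 + 9*I*sqrt(58)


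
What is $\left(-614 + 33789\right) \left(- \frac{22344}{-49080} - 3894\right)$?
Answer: $- \frac{52829853865}{409} \approx -1.2917 \cdot 10^{8}$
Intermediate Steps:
$\left(-614 + 33789\right) \left(- \frac{22344}{-49080} - 3894\right) = 33175 \left(\left(-22344\right) \left(- \frac{1}{49080}\right) - 3894\right) = 33175 \left(\frac{931}{2045} - 3894\right) = 33175 \left(- \frac{7962299}{2045}\right) = - \frac{52829853865}{409}$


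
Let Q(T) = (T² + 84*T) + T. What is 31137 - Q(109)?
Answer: 9991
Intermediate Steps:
Q(T) = T² + 85*T
31137 - Q(109) = 31137 - 109*(85 + 109) = 31137 - 109*194 = 31137 - 1*21146 = 31137 - 21146 = 9991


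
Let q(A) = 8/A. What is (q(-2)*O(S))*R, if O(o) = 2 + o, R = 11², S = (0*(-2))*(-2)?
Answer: -968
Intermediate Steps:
S = 0 (S = 0*(-2) = 0)
R = 121
(q(-2)*O(S))*R = ((8/(-2))*(2 + 0))*121 = ((8*(-½))*2)*121 = -4*2*121 = -8*121 = -968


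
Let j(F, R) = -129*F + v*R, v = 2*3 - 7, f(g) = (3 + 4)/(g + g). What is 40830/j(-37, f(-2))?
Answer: 163320/19099 ≈ 8.5512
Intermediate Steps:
f(g) = 7/(2*g) (f(g) = 7/((2*g)) = 7*(1/(2*g)) = 7/(2*g))
v = -1 (v = 6 - 7 = -1)
j(F, R) = -R - 129*F (j(F, R) = -129*F - R = -R - 129*F)
40830/j(-37, f(-2)) = 40830/(-7/(2*(-2)) - 129*(-37)) = 40830/(-7*(-1)/(2*2) + 4773) = 40830/(-1*(-7/4) + 4773) = 40830/(7/4 + 4773) = 40830/(19099/4) = 40830*(4/19099) = 163320/19099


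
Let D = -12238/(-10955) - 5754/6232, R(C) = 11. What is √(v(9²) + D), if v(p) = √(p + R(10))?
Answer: √(56461203097985 + 582625738104200*√23)/17067890 ≈ 3.1282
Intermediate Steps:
v(p) = √(11 + p) (v(p) = √(p + 11) = √(11 + p))
D = 6616073/34135780 (D = -12238*(-1/10955) - 5754*1/6232 = 12238/10955 - 2877/3116 = 6616073/34135780 ≈ 0.19382)
√(v(9²) + D) = √(√(11 + 9²) + 6616073/34135780) = √(√(11 + 81) + 6616073/34135780) = √(√92 + 6616073/34135780) = √(2*√23 + 6616073/34135780) = √(6616073/34135780 + 2*√23)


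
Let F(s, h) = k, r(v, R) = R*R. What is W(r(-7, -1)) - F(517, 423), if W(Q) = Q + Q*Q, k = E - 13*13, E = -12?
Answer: 183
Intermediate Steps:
r(v, R) = R²
k = -181 (k = -12 - 13*13 = -12 - 169 = -181)
F(s, h) = -181
W(Q) = Q + Q²
W(r(-7, -1)) - F(517, 423) = (-1)²*(1 + (-1)²) - 1*(-181) = 1*(1 + 1) + 181 = 1*2 + 181 = 2 + 181 = 183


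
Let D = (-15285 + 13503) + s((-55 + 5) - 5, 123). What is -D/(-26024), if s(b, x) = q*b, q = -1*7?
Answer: -1397/26024 ≈ -0.053681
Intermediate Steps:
q = -7
s(b, x) = -7*b
D = -1397 (D = (-15285 + 13503) - 7*((-55 + 5) - 5) = -1782 - 7*(-50 - 5) = -1782 - 7*(-55) = -1782 + 385 = -1397)
-D/(-26024) = -(-1397)/(-26024) = -(-1397)*(-1)/26024 = -1*1397/26024 = -1397/26024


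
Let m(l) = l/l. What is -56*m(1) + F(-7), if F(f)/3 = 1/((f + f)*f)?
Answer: -5485/98 ≈ -55.969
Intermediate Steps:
m(l) = 1
F(f) = 3/(2*f²) (F(f) = 3*(1/((f + f)*f)) = 3*(1/(((2*f))*f)) = 3*((1/(2*f))/f) = 3*(1/(2*f²)) = 3/(2*f²))
-56*m(1) + F(-7) = -56*1 + (3/2)/(-7)² = -56 + (3/2)*(1/49) = -56 + 3/98 = -5485/98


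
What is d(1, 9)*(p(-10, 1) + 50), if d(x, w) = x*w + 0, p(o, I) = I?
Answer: 459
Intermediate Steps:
d(x, w) = w*x (d(x, w) = w*x + 0 = w*x)
d(1, 9)*(p(-10, 1) + 50) = (9*1)*(1 + 50) = 9*51 = 459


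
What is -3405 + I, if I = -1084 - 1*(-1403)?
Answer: -3086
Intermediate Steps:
I = 319 (I = -1084 + 1403 = 319)
-3405 + I = -3405 + 319 = -3086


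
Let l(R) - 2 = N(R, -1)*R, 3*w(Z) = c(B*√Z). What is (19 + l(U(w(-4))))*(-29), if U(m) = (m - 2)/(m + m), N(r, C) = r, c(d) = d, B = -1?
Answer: -551 + 87*I/2 ≈ -551.0 + 43.5*I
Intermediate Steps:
w(Z) = -√Z/3 (w(Z) = (-√Z)/3 = -√Z/3)
U(m) = (-2 + m)/(2*m) (U(m) = (-2 + m)/((2*m)) = (-2 + m)*(1/(2*m)) = (-2 + m)/(2*m))
l(R) = 2 + R² (l(R) = 2 + R*R = 2 + R²)
(19 + l(U(w(-4))))*(-29) = (19 + (2 + ((-2 - 2*I/3)/(2*((-2*I/3))))²))*(-29) = (19 + (2 + ((3*I/2)*(-2 - 2*I/3)/2)²))*(-29) = (19 + (2 + (3*I*(-2 - 2*I/3)/4)²))*(-29) = (19 + (2 - 9*(-2 - 2*I/3)²/16))*(-29) = (21 - 9*(-2 - 2*I/3)²/16)*(-29) = -609 + 261*(-2 - 2*I/3)²/16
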